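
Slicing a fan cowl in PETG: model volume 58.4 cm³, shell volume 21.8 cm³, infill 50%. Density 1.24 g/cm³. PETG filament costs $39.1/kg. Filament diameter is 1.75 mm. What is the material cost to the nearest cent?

Volume inside the shell: 58.4 − 21.8 → 36.6 cm³.
Deposited infill = 0.50 × 36.6 = 18.3 cm³.
Total extruded = 21.8 + 18.3, so 40.1 cm³.
Mass: 40.1 × 1.24 → 49.724 g.
Cost = 49.724 g / 1000 × $39.1/kg = $1.94.

$1.94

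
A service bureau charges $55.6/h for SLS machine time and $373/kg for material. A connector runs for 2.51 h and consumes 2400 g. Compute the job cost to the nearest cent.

Machine-time cost = 55.6 × 2.51, so $139.556.
Material cost = 373 × 2400/1000, so $895.20.
Total = 139.556 + 895.20 = 1034.756 ≈ $1034.76.

$1034.76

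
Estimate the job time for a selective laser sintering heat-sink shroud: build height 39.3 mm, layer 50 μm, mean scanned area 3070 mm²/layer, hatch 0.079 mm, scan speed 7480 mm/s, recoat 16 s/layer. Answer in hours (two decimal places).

4.63 hours

Layers = ⌈39.3/0.05⌉ = 786.
Hatch length per layer = 3070 / 0.079, so 38860.8 mm.
Per-layer scan time = 38860.8 / 7480 = 5.1953 s.
Per-layer time = 5.1953 + 16 = 21.1953 s.
Build time = 786 × 21.1953 = 16659.5058 s = 4.63 hours.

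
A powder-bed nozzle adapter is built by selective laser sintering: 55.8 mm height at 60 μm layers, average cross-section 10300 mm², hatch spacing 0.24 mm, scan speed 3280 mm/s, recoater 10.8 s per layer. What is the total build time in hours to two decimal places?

6.17 hours

Number of layers: 55.8 / 0.06 → 930 (rounded up).
Hatch length per layer = 10300 / 0.24, so 42916.7 mm.
Per-layer scan time: 42916.7 / 3280 → 13.0844 s.
Layer cycle = 13.0844 + 10.8, so 23.8844 s.
930 layers × 23.8844 s/layer = 22212.492 s, i.e. 6.17 hours.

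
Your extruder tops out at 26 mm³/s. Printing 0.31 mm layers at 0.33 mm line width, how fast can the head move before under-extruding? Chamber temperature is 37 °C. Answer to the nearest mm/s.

254 mm/s

Bead cross-section = 0.31 × 0.33, so 0.1023 mm².
v_max = Q/A = 26/0.1023 = 254.15 mm/s → 254 mm/s.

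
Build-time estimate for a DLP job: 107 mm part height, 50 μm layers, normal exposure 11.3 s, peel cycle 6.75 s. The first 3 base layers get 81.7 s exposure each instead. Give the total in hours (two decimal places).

Layers = ⌈107/0.05⌉ = 2140.
Bottom layers = 3 × (81.7 + 6.75), so 265.35 s.
Regular layers = 2137 × (11.3 + 6.75), so 38572.85 s.
Sum: 265.35 + 38572.85 = 38838.2 s → 10.79 hours.

10.79 hours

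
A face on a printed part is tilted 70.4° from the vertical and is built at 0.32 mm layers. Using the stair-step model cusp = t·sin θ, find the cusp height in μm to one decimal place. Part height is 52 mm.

301.5 μm

h_c = t·sin θ = 0.32 × 0.9421 = 0.301472 mm (301.5 μm).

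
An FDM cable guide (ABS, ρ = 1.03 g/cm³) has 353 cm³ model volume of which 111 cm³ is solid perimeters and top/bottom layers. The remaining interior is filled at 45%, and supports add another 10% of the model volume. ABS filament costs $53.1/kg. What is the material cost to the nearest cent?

Volume inside the shell = 353 − 111, so 242 cm³.
Infill volume = 0.45 × 242, so 108.9 cm³.
Support = 0.10 × 353, so 35.3 cm³.
Deposited volume = 111 + 108.9 + 35.3, so 255.2 cm³.
Mass = 255.2 × 1.03 = 262.856 g.
At $53.1/kg: 262.856/1000 × 53.1 = $13.96.

$13.96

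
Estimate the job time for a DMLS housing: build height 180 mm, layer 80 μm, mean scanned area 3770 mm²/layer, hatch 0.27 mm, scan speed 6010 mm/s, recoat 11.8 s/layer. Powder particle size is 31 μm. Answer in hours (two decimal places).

Number of layers: 180 / 0.08 → 2250 (rounded up).
Per-layer scan distance = 3770 / 0.27, so 13963 mm.
Scan time per layer: 13963 / 6010 → 2.3233 s.
Time per layer = 2.3233 + 11.8, so 14.1233 s.
2250 layers × 14.1233 s/layer = 31777.425 s, i.e. 8.83 hours.

8.83 hours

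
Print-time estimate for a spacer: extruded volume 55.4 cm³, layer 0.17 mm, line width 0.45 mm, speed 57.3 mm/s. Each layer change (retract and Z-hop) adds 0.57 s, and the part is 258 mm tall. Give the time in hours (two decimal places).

3.75 hours

Bead cross-section: 0.17 × 0.45 → 0.0765 mm².
Total extruded path = 55400/0.0765 = 724183 mm.
Print-move time = 724183 / 57.3, so 12638.4 s.
Layers = ⌈258/0.17⌉ = 1518.
Layer-change overhead = 1518 × 0.57 = 865.26 s.
Altogether 12638.4 + 865.26 = 13503.66 s, i.e. 3.75 hours.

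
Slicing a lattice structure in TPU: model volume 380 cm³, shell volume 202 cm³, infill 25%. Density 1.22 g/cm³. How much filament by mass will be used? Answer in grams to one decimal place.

300.7 g

Interior volume = 380 − 202 = 178 cm³.
Deposited infill = 0.25 × 178, so 44.5 cm³.
Total printed volume: 202 + 44.5 → 246.5 cm³.
Mass = 246.5 × 1.22 = 300.73 g.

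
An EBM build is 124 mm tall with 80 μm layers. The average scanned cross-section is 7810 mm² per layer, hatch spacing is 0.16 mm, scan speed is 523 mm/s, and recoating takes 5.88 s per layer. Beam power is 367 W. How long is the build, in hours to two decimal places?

42.72 hours

Layer count = ceil(124 / 0.08) = 1550.
Scan path per layer = 7810 / 0.16, so 48812.5 mm.
Scan time per layer = 48812.5 / 523, so 93.3317 s.
Layer cycle = 93.3317 + 5.88, so 99.2117 s.
1550 layers × 99.2117 s/layer = 153778.135 s, i.e. 42.72 hours.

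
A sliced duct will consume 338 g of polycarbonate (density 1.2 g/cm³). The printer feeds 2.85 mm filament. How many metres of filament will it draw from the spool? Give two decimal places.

44.15 m

Extruded volume: 338/1.2 = 281.6667 cm³ (281666.7 mm³).
Filament cross-section = π × (2.85/2)² = 6.3794 mm².
L = V/A = 281666.7/6.3794 = 44152.54 mm → 44.15 m.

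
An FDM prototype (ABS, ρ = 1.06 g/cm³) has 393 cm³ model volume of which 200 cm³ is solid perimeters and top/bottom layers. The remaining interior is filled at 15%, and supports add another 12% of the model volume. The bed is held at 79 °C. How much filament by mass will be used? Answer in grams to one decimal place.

292.7 g

Interior volume: 393 − 200 → 193 cm³.
Deposited infill = 0.15 × 193 = 28.95 cm³.
Support = 0.12 × 393 = 47.16 cm³.
Deposited volume = 200 + 28.95 + 47.16 = 276.11 cm³.
Mass = 276.11 × 1.06 = 292.6766 g.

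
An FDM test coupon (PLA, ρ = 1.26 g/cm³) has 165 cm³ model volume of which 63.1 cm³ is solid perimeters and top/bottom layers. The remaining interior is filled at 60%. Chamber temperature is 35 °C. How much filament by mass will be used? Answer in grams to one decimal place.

156.5 g

Interior volume = 165 − 63.1 = 101.9 cm³.
Infill volume: 0.60 × 101.9 → 61.14 cm³.
Total printed volume = 63.1 + 61.14 = 124.24 cm³.
Mass = 124.24 × 1.26, so 156.5424 g.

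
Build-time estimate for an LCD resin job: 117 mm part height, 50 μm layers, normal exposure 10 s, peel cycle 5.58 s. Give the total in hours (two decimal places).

Layer count = ceil(117 / 0.05) = 2340.
Cycle time = 10 + 5.58 = 15.58 s.
Total = 2340 × 15.58 = 36457.2 s = 10.13 hours.

10.13 hours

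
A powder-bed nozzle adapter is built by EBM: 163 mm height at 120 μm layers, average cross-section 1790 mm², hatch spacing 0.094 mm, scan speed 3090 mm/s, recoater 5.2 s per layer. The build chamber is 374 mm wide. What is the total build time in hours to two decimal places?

4.29 hours

Number of layers: 163 / 0.12 → 1359 (rounded up).
Hatch length per layer = 1790 / 0.094 = 19042.6 mm.
Per-layer scan time: 19042.6 / 3090 → 6.1627 s.
Per-layer time: 6.1627 + 5.2 → 11.3627 s.
Total: 1359 × 11.3627 s = 15441.9093 s → 4.29 hours.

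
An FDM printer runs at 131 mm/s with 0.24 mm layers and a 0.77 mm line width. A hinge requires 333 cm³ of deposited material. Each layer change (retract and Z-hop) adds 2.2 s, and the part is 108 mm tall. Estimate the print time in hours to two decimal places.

Extrusion cross-section: 0.24 × 0.77 → 0.1848 mm².
Path length: 333000 mm³ / 0.1848 mm² → 1801948.1 mm.
Print-move time: 1801948.1 / 131 → 13755.3 s.
Layer count = ceil(108 / 0.24) = 450.
Non-print overhead: 450 × 2.2 → 990 s.
Total = 13755.3 + 990 = 14745.3 s = 4.10 hours.

4.10 hours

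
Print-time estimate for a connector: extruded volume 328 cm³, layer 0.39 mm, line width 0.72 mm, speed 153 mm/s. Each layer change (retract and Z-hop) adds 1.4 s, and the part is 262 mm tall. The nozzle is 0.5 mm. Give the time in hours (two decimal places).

2.38 hours

Extrusion cross-section = 0.39 × 0.72 = 0.2808 mm².
Total extruded path = 328000/0.2808 = 1168091.2 mm.
Time extruding = 1168091.2 / 153, so 7634.6 s.
Number of layers: 262 / 0.39 → 672 (rounded up).
Z-hop total = 672 × 1.4, so 940.8 s.
Total = 7634.6 + 940.8 = 8575.4 s = 2.38 hours.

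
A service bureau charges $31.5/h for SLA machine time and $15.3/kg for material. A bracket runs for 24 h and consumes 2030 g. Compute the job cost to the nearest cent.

Machine-time cost = 31.5 × 24 = $756.00.
Feedstock cost: 15.3 × 2030/1000 → $31.059.
Total = 756.00 + 31.059 = 787.059 ≈ $787.06.

$787.06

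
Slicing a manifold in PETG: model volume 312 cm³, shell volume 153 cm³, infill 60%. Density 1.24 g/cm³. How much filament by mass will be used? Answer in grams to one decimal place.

Volume inside the shell = 312 − 153 = 159 cm³.
Deposited infill = 0.60 × 159, so 95.4 cm³.
Deposited volume: 153 + 95.4 → 248.4 cm³.
Mass = 248.4 × 1.24 = 308.016 g.

308.0 g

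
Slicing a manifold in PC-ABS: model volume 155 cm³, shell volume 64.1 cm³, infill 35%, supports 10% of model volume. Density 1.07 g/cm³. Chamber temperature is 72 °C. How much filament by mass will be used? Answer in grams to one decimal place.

Volume inside the shell = 155 − 64.1 = 90.9 cm³.
Infill deposited = 0.35 × 90.9, so 31.815 cm³.
Support: 0.10 × 155 → 15.5 cm³.
Total extruded = 64.1 + 31.815 + 15.5, so 111.415 cm³.
Mass = 111.415 × 1.07, so 119.21405 g.

119.2 g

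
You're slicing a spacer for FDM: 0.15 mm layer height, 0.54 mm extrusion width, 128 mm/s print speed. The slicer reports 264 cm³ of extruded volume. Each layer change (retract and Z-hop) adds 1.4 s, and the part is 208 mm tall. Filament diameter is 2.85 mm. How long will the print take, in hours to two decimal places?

7.61 hours

Extrusion cross-section = 0.15 × 0.54, so 0.081 mm².
Toolpath length = 264 cm³ / 0.081 mm² = 264000 / 0.081 = 3259259.3 mm.
Time extruding = 3259259.3 / 128 = 25463 s.
Layers = ⌈208/0.15⌉ = 1387.
Layer-change overhead = 1387 × 1.4, so 1941.8 s.
Total = 25463 + 1941.8 = 27404.8 s = 7.61 hours.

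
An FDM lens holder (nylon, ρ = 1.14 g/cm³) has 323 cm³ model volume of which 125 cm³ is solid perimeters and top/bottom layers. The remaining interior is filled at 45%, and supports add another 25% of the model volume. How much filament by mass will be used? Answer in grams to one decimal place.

Interior volume = 323 − 125, so 198 cm³.
Deposited infill = 0.45 × 198, so 89.1 cm³.
Support: 0.25 × 323 → 80.75 cm³.
Total printed volume: 125 + 89.1 + 80.75 → 294.85 cm³.
Mass = 294.85 × 1.14 = 336.129 g.

336.1 g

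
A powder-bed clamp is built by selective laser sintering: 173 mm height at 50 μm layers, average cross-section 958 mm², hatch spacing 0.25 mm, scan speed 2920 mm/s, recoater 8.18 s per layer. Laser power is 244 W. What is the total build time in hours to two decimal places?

Layer count = ceil(173 / 0.05) = 3460.
Scan path per layer = 958 / 0.25 = 3832 mm.
Scan time per layer = 3832 / 2920 = 1.3123 s.
Per-layer time = 1.3123 + 8.18, so 9.4923 s.
Total: 3460 × 9.4923 s = 32843.358 s → 9.12 hours.

9.12 hours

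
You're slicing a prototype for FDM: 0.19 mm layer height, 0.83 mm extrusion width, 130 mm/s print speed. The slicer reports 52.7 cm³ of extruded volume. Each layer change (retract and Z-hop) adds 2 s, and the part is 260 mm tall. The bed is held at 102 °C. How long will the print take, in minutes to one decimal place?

88.5 minutes

Line area = 0.19 × 0.83, so 0.1577 mm².
Toolpath length = 52.7 cm³ / 0.1577 mm² = 52700 / 0.1577 = 334178.8 mm.
Time extruding = 334178.8 / 130 = 2570.6 s.
Number of layers: 260 / 0.19 → 1369 (rounded up).
Z-hop total = 1369 × 2, so 2738 s.
Total = 2570.6 + 2738 = 5308.6 s = 88.5 minutes.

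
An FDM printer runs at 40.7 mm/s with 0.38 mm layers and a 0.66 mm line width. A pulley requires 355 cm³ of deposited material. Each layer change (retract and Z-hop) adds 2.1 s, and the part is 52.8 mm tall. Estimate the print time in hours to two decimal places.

Extrusion cross-section: 0.38 × 0.66 → 0.2508 mm².
Path length: 355000 mm³ / 0.2508 mm² → 1415470.5 mm.
Extrusion time = 1415470.5 / 40.7, so 34778.1 s.
Number of layers: 52.8 / 0.38 → 139 (rounded up).
Layer-change overhead = 139 × 2.1, so 291.9 s.
Altogether 34778.1 + 291.9 = 35070 s, i.e. 9.74 hours.

9.74 hours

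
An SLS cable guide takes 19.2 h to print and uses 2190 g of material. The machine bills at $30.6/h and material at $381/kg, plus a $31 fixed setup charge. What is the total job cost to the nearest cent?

Time charge = 30.6 × 19.2, so $587.52.
Material cost: 381 × 2190/1000 → $834.39.
Total = 587.52 + 834.39 + 31 = $1452.91.

$1452.91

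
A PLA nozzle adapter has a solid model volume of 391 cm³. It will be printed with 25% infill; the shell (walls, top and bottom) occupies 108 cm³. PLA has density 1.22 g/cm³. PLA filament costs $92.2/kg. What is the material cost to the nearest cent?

Volume inside the shell = 391 − 108 = 283 cm³.
Infill deposited: 0.25 × 283 → 70.75 cm³.
Total extruded = 108 + 70.75, so 178.75 cm³.
Mass = 178.75 × 1.22, so 218.075 g.
At $92.2/kg: 218.075/1000 × 92.2 = $20.11.

$20.11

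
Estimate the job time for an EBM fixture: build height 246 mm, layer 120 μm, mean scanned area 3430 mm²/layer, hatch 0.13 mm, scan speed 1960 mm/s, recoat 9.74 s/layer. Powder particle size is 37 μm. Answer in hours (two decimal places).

13.21 hours

Layer count = ceil(246 / 0.12) = 2050.
Scan path per layer: 3430 / 0.13 → 26384.6 mm.
Beam time per layer = 26384.6 / 1960 = 13.4615 s.
Per-layer time = 13.4615 + 9.74, so 23.2015 s.
2050 layers × 23.2015 s/layer = 47563.075 s, i.e. 13.21 hours.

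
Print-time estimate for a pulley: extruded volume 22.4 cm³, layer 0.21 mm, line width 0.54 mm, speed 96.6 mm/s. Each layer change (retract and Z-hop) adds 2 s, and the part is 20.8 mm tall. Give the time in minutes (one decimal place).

Line area = 0.21 × 0.54, so 0.1134 mm².
Path length: 22400 mm³ / 0.1134 mm² → 197530.9 mm.
Extrusion time: 197530.9 / 96.6 → 2044.8 s.
Layers = ⌈20.8/0.21⌉ = 100.
Layer-change overhead: 100 × 2 → 200 s.
Altogether 2044.8 + 200 = 2244.8 s, i.e. 37.4 minutes.

37.4 minutes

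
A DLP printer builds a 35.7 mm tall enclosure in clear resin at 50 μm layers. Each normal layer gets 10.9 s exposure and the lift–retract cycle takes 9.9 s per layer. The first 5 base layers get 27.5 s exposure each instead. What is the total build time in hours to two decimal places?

4.15 hours

Layers = ⌈35.7/0.05⌉ = 714.
Base layers: 5 × (27.5 + 9.9) → 187 s.
Normal layers = 709 × (10.9 + 9.9), so 14747.2 s.
Sum: 187 + 14747.2 = 14934.2 s → 4.15 hours.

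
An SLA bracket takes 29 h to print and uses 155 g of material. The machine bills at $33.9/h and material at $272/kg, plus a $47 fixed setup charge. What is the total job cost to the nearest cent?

$1072.26

Machine-time cost: 33.9 × 29 → $983.10.
Material cost = 272 × 155/1000, so $42.16.
Total = 983.10 + 42.16 + 47 = $1072.26.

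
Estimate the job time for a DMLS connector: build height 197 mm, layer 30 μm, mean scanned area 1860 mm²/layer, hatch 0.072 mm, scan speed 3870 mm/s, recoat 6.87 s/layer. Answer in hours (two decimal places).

24.71 hours

Layers = ⌈197/0.03⌉ = 6567.
Per-layer scan distance = 1860 / 0.072, so 25833.3 mm.
Scan time per layer = 25833.3 / 3870, so 6.6753 s.
Time per layer = 6.6753 + 6.87 = 13.5453 s.
Total: 6567 × 13.5453 s = 88951.9851 s → 24.71 hours.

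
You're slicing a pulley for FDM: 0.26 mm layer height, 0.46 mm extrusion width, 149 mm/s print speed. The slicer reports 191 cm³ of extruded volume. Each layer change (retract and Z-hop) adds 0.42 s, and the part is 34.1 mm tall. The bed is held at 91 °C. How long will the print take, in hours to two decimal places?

2.99 hours

Line area = 0.26 × 0.46, so 0.1196 mm².
Toolpath length = 191 cm³ / 0.1196 mm² = 191000 / 0.1196 = 1596990 mm.
Time extruding = 1596990 / 149 = 10718.1 s.
Layer count = ceil(34.1 / 0.26) = 132.
Non-print overhead = 132 × 0.42 = 55.44 s.
Altogether 10718.1 + 55.44 = 10773.54 s, i.e. 2.99 hours.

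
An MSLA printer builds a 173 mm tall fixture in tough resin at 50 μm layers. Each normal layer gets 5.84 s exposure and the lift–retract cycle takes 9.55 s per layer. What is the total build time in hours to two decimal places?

Number of layers: 173 / 0.05 → 3460 (rounded up).
Cycle time: 5.84 + 9.55 → 15.39 s.
Total = 3460 × 15.39 = 53249.4 s = 14.79 hours.

14.79 hours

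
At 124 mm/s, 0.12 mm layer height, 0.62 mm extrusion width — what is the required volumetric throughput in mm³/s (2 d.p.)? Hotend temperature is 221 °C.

A = 0.12 × 0.62, so 0.0744 mm².
Volumetric flow = 124 × 0.0744 = 9.23 mm³/s.

9.23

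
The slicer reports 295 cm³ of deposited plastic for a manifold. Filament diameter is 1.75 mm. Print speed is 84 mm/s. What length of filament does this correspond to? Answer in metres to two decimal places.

122.65 m

A = π r² = π × 0.875² = 2.4053 mm².
Length = 295 cm³ / 2.4053 mm² = 295000 / 2.4053 = 122645.82 mm = 122.65 m.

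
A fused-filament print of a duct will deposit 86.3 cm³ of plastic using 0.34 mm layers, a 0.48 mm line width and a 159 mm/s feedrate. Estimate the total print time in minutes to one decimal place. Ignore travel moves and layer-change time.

Extrusion cross-section: 0.34 × 0.48 → 0.1632 mm².
Total extruded path = 86300/0.1632 = 528799 mm.
Time extruding = 528799 / 159, so 3325.8 s.
That's 3325.8 s → 55.4 minutes.

55.4 minutes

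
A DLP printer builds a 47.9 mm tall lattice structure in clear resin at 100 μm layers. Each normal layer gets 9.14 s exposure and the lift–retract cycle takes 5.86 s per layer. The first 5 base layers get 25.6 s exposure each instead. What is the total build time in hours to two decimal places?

2.02 hours

Number of layers: 47.9 / 0.1 → 479 (rounded up).
Burn-in layers = 5 × (25.6 + 5.86), so 157.3 s.
Regular layers: 474 × (9.14 + 5.86) → 7110 s.
Total = 157.3 + 7110 = 7267.3 s = 2.02 hours.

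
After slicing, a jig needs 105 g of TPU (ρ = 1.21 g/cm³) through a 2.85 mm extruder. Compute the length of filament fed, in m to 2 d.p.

Volume = 105 g / 1.21 g·cm⁻³ = 86.7769 cm³ = 86776.9 mm³.
A = π r² = π × 1.425² = 6.3794 mm².
L = V/A = 86776.9/6.3794 = 13602.67 mm → 13.60 m.

13.60 m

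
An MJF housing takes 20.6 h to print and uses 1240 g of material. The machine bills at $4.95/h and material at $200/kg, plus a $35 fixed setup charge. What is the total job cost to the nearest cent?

$384.97

Time charge = 4.95 × 20.6, so $101.97.
Material cost = 200 × 1240/1000, so $248.00.
Adding setup: 101.97 + 248.00 + 35 → $384.97.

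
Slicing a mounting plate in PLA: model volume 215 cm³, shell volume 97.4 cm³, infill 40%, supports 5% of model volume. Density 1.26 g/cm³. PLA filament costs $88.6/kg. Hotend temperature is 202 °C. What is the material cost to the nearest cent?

$17.32

Infill region: 215 − 97.4 → 117.6 cm³.
Infill deposited: 0.40 × 117.6 → 47.04 cm³.
Support = 0.05 × 215, so 10.75 cm³.
Total extruded = 97.4 + 47.04 + 10.75 = 155.19 cm³.
Mass = 155.19 × 1.26 = 195.5394 g.
Cost = 195.5394 g / 1000 × $88.6/kg = $17.32.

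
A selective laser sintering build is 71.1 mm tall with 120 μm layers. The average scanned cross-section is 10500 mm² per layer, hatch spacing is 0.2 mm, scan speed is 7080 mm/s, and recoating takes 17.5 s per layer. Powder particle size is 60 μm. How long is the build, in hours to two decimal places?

Layers = ⌈71.1/0.12⌉ = 593.
Hatch length per layer = 10500 / 0.2, so 52500 mm.
Laser time per layer = 52500 / 7080, so 7.4153 s.
Layer cycle = 7.4153 + 17.5, so 24.9153 s.
593 layers × 24.9153 s/layer = 14774.7729 s, i.e. 4.10 hours.

4.10 hours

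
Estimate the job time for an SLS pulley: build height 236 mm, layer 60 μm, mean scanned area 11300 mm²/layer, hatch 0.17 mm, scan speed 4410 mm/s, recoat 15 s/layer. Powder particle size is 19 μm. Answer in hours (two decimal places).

Layers = ⌈236/0.06⌉ = 3934.
Per-layer scan distance = 11300 / 0.17, so 66470.6 mm.
Laser time per layer: 66470.6 / 4410 → 15.0727 s.
Layer cycle = 15.0727 + 15, so 30.0727 s.
Total: 3934 × 30.0727 s = 118306.0018 s → 32.86 hours.

32.86 hours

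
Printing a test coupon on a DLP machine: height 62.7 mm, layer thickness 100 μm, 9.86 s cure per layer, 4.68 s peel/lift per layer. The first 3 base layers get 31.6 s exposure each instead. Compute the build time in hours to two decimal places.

Layer count = ceil(62.7 / 0.1) = 627.
Burn-in layers: 3 × (31.6 + 4.68) → 108.84 s.
Normal layers: 624 × (9.86 + 4.68) → 9072.96 s.
Total = 108.84 + 9072.96 = 9181.8 s = 2.55 hours.

2.55 hours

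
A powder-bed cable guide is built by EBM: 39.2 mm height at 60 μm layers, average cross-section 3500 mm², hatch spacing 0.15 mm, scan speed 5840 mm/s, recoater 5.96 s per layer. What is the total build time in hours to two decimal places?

1.81 hours

Layers = ⌈39.2/0.06⌉ = 654.
Scan path per layer: 3500 / 0.15 → 23333.3 mm.
Beam time per layer: 23333.3 / 5840 → 3.9954 s.
Per-layer time: 3.9954 + 5.96 → 9.9554 s.
654 layers × 9.9554 s/layer = 6510.8316 s, i.e. 1.81 hours.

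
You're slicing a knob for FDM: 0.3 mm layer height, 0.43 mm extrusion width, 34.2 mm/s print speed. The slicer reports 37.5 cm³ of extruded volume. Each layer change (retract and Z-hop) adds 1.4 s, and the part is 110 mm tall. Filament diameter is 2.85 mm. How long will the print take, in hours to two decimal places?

Line area = 0.3 × 0.43, so 0.129 mm².
Total extruded path = 37500/0.129 = 290697.7 mm.
Time extruding: 290697.7 / 34.2 → 8499.9 s.
Layer count = ceil(110 / 0.3) = 367.
Z-hop total = 367 × 1.4 = 513.8 s.
Total = 8499.9 + 513.8 = 9013.7 s = 2.50 hours.

2.50 hours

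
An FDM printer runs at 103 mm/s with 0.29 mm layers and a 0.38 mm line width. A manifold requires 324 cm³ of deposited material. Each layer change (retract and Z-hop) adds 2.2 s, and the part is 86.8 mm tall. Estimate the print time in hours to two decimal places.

Extrusion cross-section = 0.29 × 0.38, so 0.1102 mm².
Total extruded path = 324000/0.1102 = 2940108.9 mm.
Time extruding = 2940108.9 / 103, so 28544.7 s.
Layers = ⌈86.8/0.29⌉ = 300.
Z-hop total = 300 × 2.2 = 660 s.
Total = 28544.7 + 660 = 29204.7 s = 8.11 hours.

8.11 hours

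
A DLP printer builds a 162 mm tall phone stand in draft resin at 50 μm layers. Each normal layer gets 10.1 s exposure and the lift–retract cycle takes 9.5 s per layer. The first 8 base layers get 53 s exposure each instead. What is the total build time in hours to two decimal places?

Layers = ⌈162/0.05⌉ = 3240.
Burn-in layers = 8 × (53 + 9.5), so 500 s.
Regular layers = 3232 × (10.1 + 9.5) = 63347.2 s.
Total = 500 + 63347.2 = 63847.2 s = 17.74 hours.

17.74 hours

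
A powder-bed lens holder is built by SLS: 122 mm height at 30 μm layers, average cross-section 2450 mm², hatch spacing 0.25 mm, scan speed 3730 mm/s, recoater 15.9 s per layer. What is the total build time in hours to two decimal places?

20.93 hours

Number of layers: 122 / 0.03 → 4067 (rounded up).
Scan path per layer = 2450 / 0.25 = 9800 mm.
Scan time per layer: 9800 / 3730 → 2.6273 s.
Time per layer = 2.6273 + 15.9 = 18.5273 s.
Build time = 4067 × 18.5273 = 75350.5291 s = 20.93 hours.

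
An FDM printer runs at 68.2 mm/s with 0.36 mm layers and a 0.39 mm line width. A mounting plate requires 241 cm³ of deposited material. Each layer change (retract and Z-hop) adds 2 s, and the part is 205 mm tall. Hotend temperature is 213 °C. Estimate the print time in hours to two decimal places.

7.31 hours

Extrusion cross-section: 0.36 × 0.39 → 0.1404 mm².
Toolpath length = 241 cm³ / 0.1404 mm² = 241000 / 0.1404 = 1716524.2 mm.
Extrusion time = 1716524.2 / 68.2 = 25169 s.
Layers = ⌈205/0.36⌉ = 570.
Z-hop total: 570 × 2 → 1140 s.
Altogether 25169 + 1140 = 26309 s, i.e. 7.31 hours.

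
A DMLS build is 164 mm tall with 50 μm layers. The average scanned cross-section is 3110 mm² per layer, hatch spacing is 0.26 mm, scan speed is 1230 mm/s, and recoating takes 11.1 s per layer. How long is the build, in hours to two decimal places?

18.97 hours

Layers = ⌈164/0.05⌉ = 3280.
Per-layer scan distance = 3110 / 0.26 = 11961.5 mm.
Laser time per layer = 11961.5 / 1230, so 9.7248 s.
Per-layer time: 9.7248 + 11.1 → 20.8248 s.
Build time = 3280 × 20.8248 = 68305.344 s = 18.97 hours.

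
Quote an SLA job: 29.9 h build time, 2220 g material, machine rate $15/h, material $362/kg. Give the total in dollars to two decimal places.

$1252.14

Machine cost: 15 × 29.9 → $448.50.
Material cost = 362 × 2220/1000, so $803.64.
Total = 448.50 + 803.64 = $1252.14.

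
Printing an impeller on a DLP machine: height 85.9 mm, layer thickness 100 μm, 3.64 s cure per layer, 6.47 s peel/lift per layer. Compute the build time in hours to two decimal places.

Layer count = ceil(85.9 / 0.1) = 859.
Per-layer time: 3.64 + 6.47 → 10.11 s.
Build time: 859 × 10.11 s = 8684.49 s, i.e. 2.41 hours.

2.41 hours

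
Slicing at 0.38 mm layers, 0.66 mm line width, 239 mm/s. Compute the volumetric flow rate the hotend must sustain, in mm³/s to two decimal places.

59.94

A = 0.38 × 0.66, so 0.2508 mm².
Volumetric flow = 239 × 0.2508 = 59.94 mm³/s.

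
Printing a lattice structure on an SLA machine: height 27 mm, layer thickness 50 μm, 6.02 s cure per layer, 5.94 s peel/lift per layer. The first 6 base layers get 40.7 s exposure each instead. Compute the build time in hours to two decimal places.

1.85 hours

Layers = ⌈27/0.05⌉ = 540.
Base layers: 6 × (40.7 + 5.94) → 279.84 s.
Normal layers = 534 × (6.02 + 5.94) = 6386.64 s.
Sum: 279.84 + 6386.64 = 6666.48 s → 1.85 hours.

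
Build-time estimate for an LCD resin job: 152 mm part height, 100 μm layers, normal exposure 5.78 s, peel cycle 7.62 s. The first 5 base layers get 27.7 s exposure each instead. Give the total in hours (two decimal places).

Number of layers: 152 / 0.1 → 1520 (rounded up).
Bottom layers = 5 × (27.7 + 7.62), so 176.6 s.
Normal layers: 1515 × (5.78 + 7.62) → 20301 s.
Sum: 176.6 + 20301 = 20477.6 s → 5.69 hours.

5.69 hours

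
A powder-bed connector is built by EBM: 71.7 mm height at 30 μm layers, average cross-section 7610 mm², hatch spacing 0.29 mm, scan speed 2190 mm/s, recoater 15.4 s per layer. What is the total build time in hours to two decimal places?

18.18 hours

Number of layers: 71.7 / 0.03 → 2390 (rounded up).
Per-layer scan distance = 7610 / 0.29 = 26241.4 mm.
Scan time per layer: 26241.4 / 2190 → 11.9824 s.
Time per layer = 11.9824 + 15.4, so 27.3824 s.
2390 layers × 27.3824 s/layer = 65443.936 s, i.e. 18.18 hours.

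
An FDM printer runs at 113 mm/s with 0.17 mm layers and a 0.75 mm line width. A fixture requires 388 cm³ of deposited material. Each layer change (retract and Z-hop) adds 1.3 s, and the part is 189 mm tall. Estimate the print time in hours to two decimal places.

Bead cross-section: 0.17 × 0.75 → 0.1275 mm².
Total extruded path = 388000/0.1275 = 3043137.3 mm.
Extrusion time: 3043137.3 / 113 → 26930.4 s.
Layers = ⌈189/0.17⌉ = 1112.
Layer-change overhead = 1112 × 1.3 = 1445.6 s.
Altogether 26930.4 + 1445.6 = 28376 s, i.e. 7.88 hours.

7.88 hours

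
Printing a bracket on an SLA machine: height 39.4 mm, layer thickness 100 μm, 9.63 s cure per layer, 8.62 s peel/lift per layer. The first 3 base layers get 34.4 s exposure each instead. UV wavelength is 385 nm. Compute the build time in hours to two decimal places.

Number of layers: 39.4 / 0.1 → 394 (rounded up).
Base layers: 3 × (34.4 + 8.62) → 129.06 s.
Normal layers = 391 × (9.63 + 8.62), so 7135.75 s.
Sum: 129.06 + 7135.75 = 7264.81 s → 2.02 hours.

2.02 hours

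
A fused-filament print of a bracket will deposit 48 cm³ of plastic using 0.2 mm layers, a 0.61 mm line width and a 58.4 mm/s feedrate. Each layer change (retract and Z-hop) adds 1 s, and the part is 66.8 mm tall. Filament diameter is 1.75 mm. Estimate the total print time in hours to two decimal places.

1.96 hours

Bead cross-section: 0.2 × 0.61 → 0.122 mm².
Total extruded path = 48000/0.122 = 393442.6 mm.
Print-move time = 393442.6 / 58.4, so 6737 s.
Number of layers: 66.8 / 0.2 → 334 (rounded up).
Layer-change overhead: 334 × 1 → 334 s.
Total = 6737 + 334 = 7071 s = 1.96 hours.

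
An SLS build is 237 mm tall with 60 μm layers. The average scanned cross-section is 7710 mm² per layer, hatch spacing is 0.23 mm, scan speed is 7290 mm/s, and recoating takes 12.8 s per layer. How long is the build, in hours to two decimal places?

19.09 hours

Number of layers: 237 / 0.06 → 3950 (rounded up).
Per-layer scan distance = 7710 / 0.23, so 33521.7 mm.
Laser time per layer = 33521.7 / 7290 = 4.5983 s.
Per-layer time = 4.5983 + 12.8 = 17.3983 s.
Build time = 3950 × 17.3983 = 68723.285 s = 19.09 hours.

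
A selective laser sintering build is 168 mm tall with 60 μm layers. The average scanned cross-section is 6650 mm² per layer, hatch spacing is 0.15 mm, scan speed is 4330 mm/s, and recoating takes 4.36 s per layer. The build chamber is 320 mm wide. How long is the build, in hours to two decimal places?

Layers = ⌈168/0.06⌉ = 2800.
Per-layer scan distance = 6650 / 0.15 = 44333.3 mm.
Laser time per layer = 44333.3 / 4330 = 10.2386 s.
Per-layer time: 10.2386 + 4.36 → 14.5986 s.
2800 layers × 14.5986 s/layer = 40876.08 s, i.e. 11.35 hours.

11.35 hours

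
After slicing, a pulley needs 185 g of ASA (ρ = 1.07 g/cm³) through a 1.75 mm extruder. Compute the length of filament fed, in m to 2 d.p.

71.88 m

Extruded volume: 185/1.07 = 172.8972 cm³ (172897.2 mm³).
Filament cross-section = π × (1.75/2)² = 2.4053 mm².
Length = 172897.2 / 2.4053 = 71881.76 mm = 71.88 m.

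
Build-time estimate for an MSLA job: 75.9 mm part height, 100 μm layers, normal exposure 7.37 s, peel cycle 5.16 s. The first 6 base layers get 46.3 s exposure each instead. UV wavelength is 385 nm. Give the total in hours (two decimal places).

2.71 hours

Layer count = ceil(75.9 / 0.1) = 759.
Bottom layers = 6 × (46.3 + 5.16) = 308.76 s.
Regular layers: 753 × (7.37 + 5.16) → 9435.09 s.
Sum: 308.76 + 9435.09 = 9743.85 s → 2.71 hours.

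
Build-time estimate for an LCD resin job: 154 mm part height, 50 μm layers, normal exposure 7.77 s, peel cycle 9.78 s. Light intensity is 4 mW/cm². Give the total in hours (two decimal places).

15.02 hours

Layer count = ceil(154 / 0.05) = 3080.
Cycle time: 7.77 + 9.78 → 17.55 s.
Build time: 3080 × 17.55 s = 54054 s, i.e. 15.02 hours.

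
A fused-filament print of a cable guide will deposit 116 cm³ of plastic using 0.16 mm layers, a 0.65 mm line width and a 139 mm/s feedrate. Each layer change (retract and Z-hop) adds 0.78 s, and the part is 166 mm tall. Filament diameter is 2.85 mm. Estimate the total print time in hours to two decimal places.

Bead cross-section = 0.16 × 0.65 = 0.104 mm².
Path length: 116000 mm³ / 0.104 mm² → 1115384.6 mm.
Time extruding = 1115384.6 / 139, so 8024.3 s.
Layer count = ceil(166 / 0.16) = 1038.
Non-print overhead: 1038 × 0.78 → 809.64 s.
Total = 8024.3 + 809.64 = 8833.94 s = 2.45 hours.

2.45 hours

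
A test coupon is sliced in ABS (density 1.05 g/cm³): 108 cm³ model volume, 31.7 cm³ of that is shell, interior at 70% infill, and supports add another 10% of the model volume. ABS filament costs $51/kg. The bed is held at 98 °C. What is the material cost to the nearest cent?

$5.14

Volume inside the shell: 108 − 31.7 → 76.3 cm³.
Infill deposited = 0.70 × 76.3, so 53.41 cm³.
Support: 0.10 × 108 → 10.8 cm³.
Total extruded = 31.7 + 53.41 + 10.8, so 95.91 cm³.
Mass = 95.91 × 1.05 = 100.7055 g.
At $51/kg: 100.7055/1000 × 51 = $5.14.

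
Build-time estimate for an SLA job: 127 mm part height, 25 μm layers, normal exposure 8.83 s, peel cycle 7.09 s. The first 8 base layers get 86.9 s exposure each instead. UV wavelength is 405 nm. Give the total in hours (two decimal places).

Layers = ⌈127/0.025⌉ = 5080.
Burn-in layers = 8 × (86.9 + 7.09), so 751.92 s.
Remaining layers = 5072 × (8.83 + 7.09), so 80746.24 s.
Sum: 751.92 + 80746.24 = 81498.16 s → 22.64 hours.

22.64 hours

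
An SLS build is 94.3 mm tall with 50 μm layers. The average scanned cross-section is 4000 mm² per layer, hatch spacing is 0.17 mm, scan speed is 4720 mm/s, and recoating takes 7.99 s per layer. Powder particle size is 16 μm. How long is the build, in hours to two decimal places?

Number of layers: 94.3 / 0.05 → 1886 (rounded up).
Hatch length per layer: 4000 / 0.17 → 23529.4 mm.
Scan time per layer = 23529.4 / 4720 = 4.985 s.
Per-layer time = 4.985 + 7.99, so 12.975 s.
1886 layers × 12.975 s/layer = 24470.85 s, i.e. 6.80 hours.

6.80 hours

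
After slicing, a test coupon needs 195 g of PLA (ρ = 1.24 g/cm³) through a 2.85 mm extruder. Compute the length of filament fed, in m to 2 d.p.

24.65 m

Extruded volume: 195/1.24 = 157.2581 cm³ (157258.1 mm³).
Cross-section of 2.85 mm filament: π·(2.85/2)² = 6.3794 mm².
Length = 157258.1 / 6.3794 = 24650.92 mm = 24.65 m.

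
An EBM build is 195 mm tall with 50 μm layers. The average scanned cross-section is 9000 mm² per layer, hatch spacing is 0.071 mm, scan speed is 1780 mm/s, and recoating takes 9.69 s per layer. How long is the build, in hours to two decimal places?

Layers = ⌈195/0.05⌉ = 3900.
Hatch length per layer = 9000 / 0.071, so 126760.6 mm.
Per-layer scan time = 126760.6 / 1780, so 71.2138 s.
Layer cycle = 71.2138 + 9.69, so 80.9038 s.
3900 layers × 80.9038 s/layer = 315524.82 s, i.e. 87.65 hours.

87.65 hours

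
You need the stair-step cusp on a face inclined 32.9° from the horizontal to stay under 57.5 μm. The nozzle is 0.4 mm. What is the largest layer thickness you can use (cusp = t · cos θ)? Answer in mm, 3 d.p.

0.068 mm

cos(32.9°) = 0.8396; t_max = 0.0575/0.8396 = 0.068 mm.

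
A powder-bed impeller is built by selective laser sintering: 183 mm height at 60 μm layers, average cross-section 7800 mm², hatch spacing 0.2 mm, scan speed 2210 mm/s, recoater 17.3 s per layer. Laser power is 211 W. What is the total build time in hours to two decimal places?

Layers = ⌈183/0.06⌉ = 3050.
Per-layer scan distance: 7800 / 0.2 → 39000 mm.
Per-layer scan time: 39000 / 2210 → 17.6471 s.
Layer cycle = 17.6471 + 17.3 = 34.9471 s.
Total: 3050 × 34.9471 s = 106588.655 s → 29.61 hours.

29.61 hours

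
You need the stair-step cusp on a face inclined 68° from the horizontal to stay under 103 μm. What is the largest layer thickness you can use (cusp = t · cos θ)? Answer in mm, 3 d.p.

cos(68°) = 0.3746; t_max = 0.103/0.3746 = 0.275 mm.

0.275 mm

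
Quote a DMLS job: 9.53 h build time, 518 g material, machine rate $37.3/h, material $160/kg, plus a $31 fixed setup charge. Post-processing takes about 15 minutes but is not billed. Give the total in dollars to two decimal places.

$469.35

Machine-time cost: 37.3 × 9.53 → $355.469.
Material charge: 160 × 518/1000 → $82.88.
Total = 355.469 + 82.88 + 31 = 469.349 ≈ $469.35.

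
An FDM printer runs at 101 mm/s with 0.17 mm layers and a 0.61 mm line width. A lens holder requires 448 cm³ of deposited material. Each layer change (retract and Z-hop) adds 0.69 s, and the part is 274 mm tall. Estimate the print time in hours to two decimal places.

12.19 hours

Line area = 0.17 × 0.61, so 0.1037 mm².
Path length: 448000 mm³ / 0.1037 mm² → 4320154.3 mm.
Print-move time: 4320154.3 / 101 → 42773.8 s.
Layers = ⌈274/0.17⌉ = 1612.
Z-hop total = 1612 × 0.69, so 1112.28 s.
Altogether 42773.8 + 1112.28 = 43886.08 s, i.e. 12.19 hours.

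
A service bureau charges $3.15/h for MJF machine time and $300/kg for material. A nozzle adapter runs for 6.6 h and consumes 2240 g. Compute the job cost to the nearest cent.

$692.79

Machine cost = 3.15 × 6.6, so $20.79.
Material cost: 300 × 2240/1000 → $672.00.
Job cost: 20.79 + 672.00 = $692.79.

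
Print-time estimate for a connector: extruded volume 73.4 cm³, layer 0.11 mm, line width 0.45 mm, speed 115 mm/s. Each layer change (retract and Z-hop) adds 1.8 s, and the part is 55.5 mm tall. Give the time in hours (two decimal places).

3.83 hours

Extrusion cross-section = 0.11 × 0.45 = 0.0495 mm².
Toolpath length = 73.4 cm³ / 0.0495 mm² = 73400 / 0.0495 = 1482828.3 mm.
Time extruding = 1482828.3 / 115, so 12894.2 s.
Number of layers: 55.5 / 0.11 → 505 (rounded up).
Z-hop total = 505 × 1.8, so 909 s.
Altogether 12894.2 + 909 = 13803.2 s, i.e. 3.83 hours.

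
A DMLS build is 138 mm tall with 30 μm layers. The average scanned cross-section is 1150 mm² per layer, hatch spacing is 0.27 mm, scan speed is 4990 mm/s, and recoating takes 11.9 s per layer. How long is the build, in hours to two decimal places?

Layers = ⌈138/0.03⌉ = 4600.
Scan path per layer: 1150 / 0.27 → 4259.3 mm.
Laser time per layer = 4259.3 / 4990, so 0.8536 s.
Layer cycle = 0.8536 + 11.9 = 12.7536 s.
Total: 4600 × 12.7536 s = 58666.56 s → 16.30 hours.

16.30 hours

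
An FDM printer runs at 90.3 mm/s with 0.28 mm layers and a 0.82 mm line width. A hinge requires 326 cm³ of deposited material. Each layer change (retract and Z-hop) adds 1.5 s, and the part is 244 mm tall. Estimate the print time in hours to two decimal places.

Bead cross-section = 0.28 × 0.82 = 0.2296 mm².
Total extruded path = 326000/0.2296 = 1419860.6 mm.
Time extruding = 1419860.6 / 90.3, so 15723.8 s.
Number of layers: 244 / 0.28 → 872 (rounded up).
Non-print overhead = 872 × 1.5 = 1308 s.
Total = 15723.8 + 1308 = 17031.8 s = 4.73 hours.

4.73 hours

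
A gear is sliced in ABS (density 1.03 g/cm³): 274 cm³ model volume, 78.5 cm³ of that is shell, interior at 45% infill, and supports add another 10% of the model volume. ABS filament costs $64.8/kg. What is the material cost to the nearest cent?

Infill region: 274 − 78.5 → 195.5 cm³.
Infill deposited = 0.45 × 195.5 = 87.975 cm³.
Support: 0.10 × 274 → 27.4 cm³.
Total extruded: 78.5 + 87.975 + 27.4 → 193.875 cm³.
Mass = 193.875 × 1.03 = 199.69125 g.
Cost = 199.69125 g / 1000 × $64.8/kg = $12.94.

$12.94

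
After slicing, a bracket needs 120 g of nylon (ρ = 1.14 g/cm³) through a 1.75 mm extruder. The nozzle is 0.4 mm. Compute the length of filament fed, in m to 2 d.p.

Extruded volume: 120/1.14 = 105.2632 cm³ (105263.2 mm³).
Filament cross-section = π × (1.75/2)² = 2.4053 mm².
L = V/A = 105263.2/2.4053 = 43763.02 mm → 43.76 m.

43.76 m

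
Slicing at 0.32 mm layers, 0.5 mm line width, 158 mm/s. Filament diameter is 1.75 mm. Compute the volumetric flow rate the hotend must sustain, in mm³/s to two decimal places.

Bead cross-section = 0.32 × 0.5 = 0.16 mm².
Volumetric flow = 158 × 0.16 = 25.28 mm³/s.

25.28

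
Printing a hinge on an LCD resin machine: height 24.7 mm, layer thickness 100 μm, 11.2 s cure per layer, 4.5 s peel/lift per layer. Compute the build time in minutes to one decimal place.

64.6 minutes

Layer count = ceil(24.7 / 0.1) = 247.
Cycle time: 11.2 + 4.5 → 15.7 s.
Build time: 247 × 15.7 s = 3877.9 s, i.e. 64.6 minutes.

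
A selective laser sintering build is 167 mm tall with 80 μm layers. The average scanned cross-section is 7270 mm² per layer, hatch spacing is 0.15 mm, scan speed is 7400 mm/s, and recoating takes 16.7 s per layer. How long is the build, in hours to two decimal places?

Layer count = ceil(167 / 0.08) = 2088.
Per-layer scan distance = 7270 / 0.15 = 48466.7 mm.
Per-layer scan time = 48466.7 / 7400 = 6.5496 s.
Layer cycle: 6.5496 + 16.7 → 23.2496 s.
2088 layers × 23.2496 s/layer = 48545.1648 s, i.e. 13.48 hours.

13.48 hours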